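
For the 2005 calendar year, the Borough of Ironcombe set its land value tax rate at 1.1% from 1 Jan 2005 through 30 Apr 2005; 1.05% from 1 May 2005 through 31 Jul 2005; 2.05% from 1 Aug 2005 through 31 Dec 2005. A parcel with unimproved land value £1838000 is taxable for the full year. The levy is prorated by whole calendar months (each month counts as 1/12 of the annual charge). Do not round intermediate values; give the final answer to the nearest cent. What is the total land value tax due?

1 Jan – 30 Apr 2005: 4 months at 1.1% → £1838000 × 1.1% × 4/12 = £6739.3333
1 May – 31 Jul 2005: 3 months at 1.05% → £1838000 × 1.05% × 3/12 = £4824.7500
1 Aug – 31 Dec 2005: 5 months at 2.05% → £1838000 × 2.05% × 5/12 = £15699.5833
Total = £27263.6667

£27263.67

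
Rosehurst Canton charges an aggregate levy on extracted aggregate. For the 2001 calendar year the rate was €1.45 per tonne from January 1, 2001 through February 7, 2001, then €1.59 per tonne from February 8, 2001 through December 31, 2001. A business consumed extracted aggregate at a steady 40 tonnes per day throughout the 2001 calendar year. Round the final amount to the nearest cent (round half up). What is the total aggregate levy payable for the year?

January 1 – February 7, 2001: 38 days × 40 tonnes/day = 1,520 tonnes at €1.45/tonne → €2204.00
February 8 – December 31, 2001: 327 days × 40 tonnes/day = 13,080 tonnes at €1.59/tonne → €20797.20

€23001.20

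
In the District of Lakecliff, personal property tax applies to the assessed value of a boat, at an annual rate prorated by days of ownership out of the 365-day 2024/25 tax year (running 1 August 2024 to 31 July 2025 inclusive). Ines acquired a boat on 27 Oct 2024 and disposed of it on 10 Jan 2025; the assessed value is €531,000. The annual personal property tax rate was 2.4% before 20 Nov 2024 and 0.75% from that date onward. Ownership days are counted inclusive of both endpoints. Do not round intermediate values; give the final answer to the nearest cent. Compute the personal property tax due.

€1,405.33

27 Oct – 19 Nov 2024: 24 days at 2.4% → €531,000 × 2.4% × 24/365 = €837.9616
20 Nov 2024 – 10 Jan 2025: 52 days at 0.75% → €531,000 × 0.75% × 52/365 = €567.3699
Total = €1,405.3315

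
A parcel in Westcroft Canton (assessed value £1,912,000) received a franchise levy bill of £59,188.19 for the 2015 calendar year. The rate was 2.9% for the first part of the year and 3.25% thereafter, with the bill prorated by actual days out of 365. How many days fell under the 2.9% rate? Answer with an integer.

Let d = days at the first rate; then 365 − d days at the second rate.
£1,912,000 × [2.9%·d + 3.25%·(365−d)] / 365 = £59,188.19
Solving gives d = 161, so the new rate took effect on 11 Jun 2015.

161 days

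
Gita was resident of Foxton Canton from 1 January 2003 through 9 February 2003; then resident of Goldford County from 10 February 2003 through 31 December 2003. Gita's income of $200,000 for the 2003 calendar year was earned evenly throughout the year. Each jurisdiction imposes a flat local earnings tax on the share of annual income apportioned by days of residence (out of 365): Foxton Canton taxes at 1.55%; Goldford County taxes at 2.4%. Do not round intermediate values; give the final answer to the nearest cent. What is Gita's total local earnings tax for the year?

Foxton Canton, 1 January – 9 February 2003: 40 days → $200,000 × 1.55% × 40/365 = $339.7260
Goldford County, 10 February – 31 December 2003: 325 days → $200,000 × 2.4% × 325/365 = $4,273.9726
Total = $4,613.6986

$4,613.70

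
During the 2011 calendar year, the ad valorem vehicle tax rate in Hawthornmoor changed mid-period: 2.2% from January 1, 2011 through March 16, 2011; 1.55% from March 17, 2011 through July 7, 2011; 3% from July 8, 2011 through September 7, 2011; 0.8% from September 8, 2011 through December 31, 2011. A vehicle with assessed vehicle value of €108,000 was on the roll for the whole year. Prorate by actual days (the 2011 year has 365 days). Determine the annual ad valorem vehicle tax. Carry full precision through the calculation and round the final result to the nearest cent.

€1,829.05

January 1 – March 16, 2011: 75 days at 2.2% → €108,000 × 2.2% × 75/365 = €488.2192
March 17 – July 7, 2011: 113 days at 1.55% → €108,000 × 1.55% × 113/365 = €518.2521
July 8 – September 7, 2011: 62 days at 3% → €108,000 × 3% × 62/365 = €550.3562
September 8 – December 31, 2011: 115 days at 0.8% → €108,000 × 0.8% × 115/365 = €272.2192
Total = €1,829.0466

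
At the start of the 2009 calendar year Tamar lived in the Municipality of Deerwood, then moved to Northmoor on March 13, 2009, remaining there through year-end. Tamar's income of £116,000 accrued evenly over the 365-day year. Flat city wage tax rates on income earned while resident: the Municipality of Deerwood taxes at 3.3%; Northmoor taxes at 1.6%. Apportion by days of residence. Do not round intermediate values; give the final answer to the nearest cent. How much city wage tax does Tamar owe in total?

The Municipality of Deerwood, January 1 – March 12, 2009: 71 days → £116,000 × 3.3% × 71/365 = £744.6247
Northmoor, March 13 – December 31, 2009: 294 days → £116,000 × 1.6% × 294/365 = £1,494.9699
Total = £2,239.5945

£2,239.59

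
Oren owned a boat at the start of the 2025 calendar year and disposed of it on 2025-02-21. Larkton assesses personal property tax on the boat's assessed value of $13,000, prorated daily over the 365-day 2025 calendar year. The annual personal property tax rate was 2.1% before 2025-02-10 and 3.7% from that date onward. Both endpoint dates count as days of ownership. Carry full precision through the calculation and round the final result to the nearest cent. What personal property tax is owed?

2025-01-01 to 2025-02-09: 40 days at 2.1% → $13,000 × 2.1% × 40/365 = $29.9178
2025-02-10 to 2025-02-21: 12 days at 3.7% → $13,000 × 3.7% × 12/365 = $15.8137
Total = $45.7315

$45.73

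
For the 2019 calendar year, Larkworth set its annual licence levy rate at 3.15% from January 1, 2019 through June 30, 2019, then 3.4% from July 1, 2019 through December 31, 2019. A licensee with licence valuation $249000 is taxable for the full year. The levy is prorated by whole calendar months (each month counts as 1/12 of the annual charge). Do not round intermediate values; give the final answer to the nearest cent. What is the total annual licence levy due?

$8154.75

January 1 – June 30, 2019: 6 months at 3.15% → $249000 × 3.15% × 6/12 = $3921.7500
July 1 – December 31, 2019: 6 months at 3.4% → $249000 × 3.4% × 6/12 = $4233.0000
Total = $8154.7500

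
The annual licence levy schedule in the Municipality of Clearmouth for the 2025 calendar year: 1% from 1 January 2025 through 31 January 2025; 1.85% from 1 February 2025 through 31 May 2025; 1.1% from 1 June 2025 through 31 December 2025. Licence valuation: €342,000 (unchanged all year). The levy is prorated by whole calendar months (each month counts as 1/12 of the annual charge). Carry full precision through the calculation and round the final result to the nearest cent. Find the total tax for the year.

€4,588.50

1 January – 31 January 2025: 1 month at 1% → €342,000 × 1% × 1/12 = €285.0000
1 February – 31 May 2025: 4 months at 1.85% → €342,000 × 1.85% × 4/12 = €2,109.0000
1 June – 31 December 2025: 7 months at 1.1% → €342,000 × 1.1% × 7/12 = €2,194.5000
Total = €4,588.5000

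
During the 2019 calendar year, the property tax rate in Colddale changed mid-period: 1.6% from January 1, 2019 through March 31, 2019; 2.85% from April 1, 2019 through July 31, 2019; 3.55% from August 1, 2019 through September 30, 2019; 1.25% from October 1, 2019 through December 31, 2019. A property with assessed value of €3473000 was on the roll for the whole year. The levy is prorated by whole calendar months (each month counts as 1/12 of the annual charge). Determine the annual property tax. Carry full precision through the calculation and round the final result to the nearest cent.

January 1 – March 31, 2019: 3 months at 1.6% → €3473000 × 1.6% × 3/12 = €13892.0000
April 1 – July 31, 2019: 4 months at 2.85% → €3473000 × 2.85% × 4/12 = €32993.5000
August 1 – September 30, 2019: 2 months at 3.55% → €3473000 × 3.55% × 2/12 = €20548.5833
October 1 – December 31, 2019: 3 months at 1.25% → €3473000 × 1.25% × 3/12 = €10853.1250
Total = €78287.2083

€78287.21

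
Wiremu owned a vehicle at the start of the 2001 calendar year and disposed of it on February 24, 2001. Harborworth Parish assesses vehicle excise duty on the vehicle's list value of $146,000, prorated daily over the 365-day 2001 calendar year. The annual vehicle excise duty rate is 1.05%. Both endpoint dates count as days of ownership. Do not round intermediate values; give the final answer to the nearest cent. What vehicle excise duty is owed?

$231.00

Days held (January 1 – February 24, 2001): 55 out of 365
Tax = $146,000 × 1.05% × 55/365 = $231.0000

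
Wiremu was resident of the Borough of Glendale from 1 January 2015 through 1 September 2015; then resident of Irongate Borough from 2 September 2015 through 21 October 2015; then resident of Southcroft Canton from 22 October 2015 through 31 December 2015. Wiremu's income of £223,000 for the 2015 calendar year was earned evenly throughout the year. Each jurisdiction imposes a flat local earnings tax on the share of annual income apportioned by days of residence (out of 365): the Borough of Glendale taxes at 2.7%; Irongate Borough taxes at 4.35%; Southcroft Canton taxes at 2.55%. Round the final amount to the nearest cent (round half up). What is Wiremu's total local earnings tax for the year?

£6,459.97

The Borough of Glendale, 1 January – 1 September 2015: 244 days → £223,000 × 2.7% × 244/365 = £4,024.9973
Irongate Borough, 2 September – 21 October 2015: 50 days → £223,000 × 4.35% × 50/365 = £1,328.8356
Southcroft Canton, 22 October – 31 December 2015: 71 days → £223,000 × 2.55% × 71/365 = £1,106.1411
Total = £6,459.9740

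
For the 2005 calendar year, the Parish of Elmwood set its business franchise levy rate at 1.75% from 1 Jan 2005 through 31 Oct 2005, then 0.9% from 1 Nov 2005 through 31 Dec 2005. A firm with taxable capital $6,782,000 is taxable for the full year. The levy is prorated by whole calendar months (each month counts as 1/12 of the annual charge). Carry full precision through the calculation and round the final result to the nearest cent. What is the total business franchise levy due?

$109,077.17

1 Jan – 31 Oct 2005: 10 months at 1.75% → $6,782,000 × 1.75% × 10/12 = $98,904.1667
1 Nov – 31 Dec 2005: 2 months at 0.9% → $6,782,000 × 0.9% × 2/12 = $10,173.0000
Total = $109,077.1667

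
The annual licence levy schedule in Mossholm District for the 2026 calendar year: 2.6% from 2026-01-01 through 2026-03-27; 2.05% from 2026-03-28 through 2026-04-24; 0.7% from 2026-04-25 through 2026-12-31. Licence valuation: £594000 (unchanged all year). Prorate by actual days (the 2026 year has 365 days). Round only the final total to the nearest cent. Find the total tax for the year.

£7432.32

2026-01-01 to 2026-03-27: 86 days at 2.6% → £594000 × 2.6% × 86/365 = £3638.8603
2026-03-28 to 2026-04-24: 28 days at 2.05% → £594000 × 2.05% × 28/365 = £934.1260
2026-04-25 to 2026-12-31: 251 days at 0.7% → £594000 × 0.7% × 251/365 = £2859.3370
Total = £7432.3233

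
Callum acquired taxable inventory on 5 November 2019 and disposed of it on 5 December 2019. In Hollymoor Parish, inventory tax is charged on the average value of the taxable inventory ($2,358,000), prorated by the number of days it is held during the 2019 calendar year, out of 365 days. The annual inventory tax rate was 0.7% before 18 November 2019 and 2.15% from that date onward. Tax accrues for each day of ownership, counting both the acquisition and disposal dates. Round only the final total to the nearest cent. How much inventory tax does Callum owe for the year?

5 November – 17 November 2019: 13 days at 0.7% → $2,358,000 × 0.7% × 13/365 = $587.8849
18 November – 5 December 2019: 18 days at 2.15% → $2,358,000 × 2.15% × 18/365 = $2,500.1260
Total = $3,088.0110

$3,088.01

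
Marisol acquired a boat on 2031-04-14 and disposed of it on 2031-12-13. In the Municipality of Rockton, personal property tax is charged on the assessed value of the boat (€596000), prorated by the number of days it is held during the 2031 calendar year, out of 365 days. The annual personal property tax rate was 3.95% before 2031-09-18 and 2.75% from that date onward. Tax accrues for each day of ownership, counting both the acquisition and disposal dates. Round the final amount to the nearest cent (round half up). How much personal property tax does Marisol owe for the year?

2031-04-14 to 2031-09-17: 157 days at 3.95% → €596000 × 3.95% × 157/365 = €10126.2849
2031-09-18 to 2031-12-13: 87 days at 2.75% → €596000 × 2.75% × 87/365 = €3906.6575
Total = €14032.9425

€14032.94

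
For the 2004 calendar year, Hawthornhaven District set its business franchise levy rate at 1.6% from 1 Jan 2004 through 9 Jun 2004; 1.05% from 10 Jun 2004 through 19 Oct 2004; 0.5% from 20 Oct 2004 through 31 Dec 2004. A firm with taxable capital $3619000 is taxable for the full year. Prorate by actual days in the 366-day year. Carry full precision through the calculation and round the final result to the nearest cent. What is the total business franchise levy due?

$42785.28

1 Jan – 9 Jun 2004: 161 days at 1.6% → $3619000 × 1.6% × 161/366 = $25471.4317
10 Jun – 19 Oct 2004: 132 days at 1.05% → $3619000 × 1.05% × 132/366 = $13704.7377
20 Oct – 31 Dec 2004: 73 days at 0.5% → $3619000 × 0.5% × 73/366 = $3609.1120
Total = $42785.2814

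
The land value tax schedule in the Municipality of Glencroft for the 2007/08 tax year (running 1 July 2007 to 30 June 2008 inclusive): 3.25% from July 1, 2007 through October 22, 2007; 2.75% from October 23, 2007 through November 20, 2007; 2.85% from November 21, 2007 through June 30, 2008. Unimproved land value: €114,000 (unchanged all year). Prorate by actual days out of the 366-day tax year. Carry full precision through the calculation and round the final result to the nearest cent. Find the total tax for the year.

July 1 – October 22, 2007: 114 days at 3.25% → €114,000 × 3.25% × 114/366 = €1,154.0164
October 23 – November 20, 2007: 29 days at 2.75% → €114,000 × 2.75% × 29/366 = €248.4016
November 21, 2007 – June 30, 2008: 223 days at 2.85% → €114,000 × 2.85% × 223/366 = €1,979.5820
Total = €3,382.0000

€3,382.00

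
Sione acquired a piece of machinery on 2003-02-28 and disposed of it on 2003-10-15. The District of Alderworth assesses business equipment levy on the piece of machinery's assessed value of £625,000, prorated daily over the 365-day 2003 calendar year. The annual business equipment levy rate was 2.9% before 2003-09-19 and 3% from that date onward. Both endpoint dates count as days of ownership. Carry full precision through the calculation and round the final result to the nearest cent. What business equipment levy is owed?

£11,467.47

2003-02-28 to 2003-09-18: 203 days at 2.9% → £625,000 × 2.9% × 203/365 = £10,080.4795
2003-09-19 to 2003-10-15: 27 days at 3% → £625,000 × 3% × 27/365 = £1,386.9863
Total = £11,467.4658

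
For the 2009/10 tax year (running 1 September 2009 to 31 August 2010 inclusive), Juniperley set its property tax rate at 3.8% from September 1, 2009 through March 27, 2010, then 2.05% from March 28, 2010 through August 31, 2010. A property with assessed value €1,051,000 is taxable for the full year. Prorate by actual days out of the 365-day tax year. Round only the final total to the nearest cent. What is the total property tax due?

September 1, 2009 – March 27, 2010: 208 days at 3.8% → €1,051,000 × 3.8% × 208/365 = €22,759.1890
March 28 – August 31, 2010: 157 days at 2.05% → €1,051,000 × 2.05% × 157/365 = €9,267.5164
Total = €32,026.7055

€32,026.71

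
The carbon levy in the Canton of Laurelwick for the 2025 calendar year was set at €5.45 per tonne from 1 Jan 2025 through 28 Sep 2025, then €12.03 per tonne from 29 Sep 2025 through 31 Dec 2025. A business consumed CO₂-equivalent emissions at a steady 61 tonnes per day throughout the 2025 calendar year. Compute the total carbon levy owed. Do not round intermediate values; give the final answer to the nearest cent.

€159,073.97

1 Jan – 28 Sep 2025: 271 days × 61 tonnes/day = 16,531 tonnes at €5.45/tonne → €90,093.95
29 Sep – 31 Dec 2025: 94 days × 61 tonnes/day = 5,734 tonnes at €12.03/tonne → €68,980.02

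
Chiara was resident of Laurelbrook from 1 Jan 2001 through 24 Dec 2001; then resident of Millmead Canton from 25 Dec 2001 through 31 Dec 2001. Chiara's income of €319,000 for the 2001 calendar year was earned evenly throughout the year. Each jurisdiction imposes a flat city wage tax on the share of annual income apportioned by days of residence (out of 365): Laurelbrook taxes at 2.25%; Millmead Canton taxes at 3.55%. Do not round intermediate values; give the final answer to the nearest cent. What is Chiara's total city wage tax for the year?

Laurelbrook, 1 Jan – 24 Dec 2001: 358 days → €319,000 × 2.25% × 358/365 = €7,039.8493
Millmead Canton, 25 Dec – 31 Dec 2001: 7 days → €319,000 × 3.55% × 7/365 = €217.1822
Total = €7,257.0315

€7,257.03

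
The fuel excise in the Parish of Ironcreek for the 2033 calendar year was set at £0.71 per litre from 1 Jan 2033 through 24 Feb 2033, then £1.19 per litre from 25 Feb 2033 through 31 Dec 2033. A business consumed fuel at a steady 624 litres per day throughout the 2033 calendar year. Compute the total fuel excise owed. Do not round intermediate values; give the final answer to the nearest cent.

£254,560.80

1 Jan – 24 Feb 2033: 55 days × 624 litres/day = 34,320 litres at £0.71/litre → £24,367.20
25 Feb – 31 Dec 2033: 310 days × 624 litres/day = 193,440 litres at £1.19/litre → £230,193.60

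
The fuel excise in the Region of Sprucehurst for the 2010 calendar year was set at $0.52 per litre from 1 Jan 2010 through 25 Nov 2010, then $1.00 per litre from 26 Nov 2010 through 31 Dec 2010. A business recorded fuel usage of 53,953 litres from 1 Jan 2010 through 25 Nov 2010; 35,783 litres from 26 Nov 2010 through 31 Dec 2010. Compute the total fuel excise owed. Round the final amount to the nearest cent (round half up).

1 Jan – 25 Nov 2010: 53,953 litres at $0.52/litre → $28,055.56
26 Nov – 31 Dec 2010: 35,783 litres at $1.00/litre → $35,783.00

$63,838.56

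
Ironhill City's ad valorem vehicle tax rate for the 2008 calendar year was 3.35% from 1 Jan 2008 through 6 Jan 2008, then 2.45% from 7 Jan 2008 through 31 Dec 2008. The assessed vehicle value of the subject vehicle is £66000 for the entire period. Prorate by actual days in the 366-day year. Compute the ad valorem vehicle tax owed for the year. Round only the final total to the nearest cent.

1 Jan – 6 Jan 2008: 6 days at 3.35% → £66000 × 3.35% × 6/366 = £36.2459
7 Jan – 31 Dec 2008: 360 days at 2.45% → £66000 × 2.45% × 360/366 = £1590.4918
Total = £1626.7377

£1626.74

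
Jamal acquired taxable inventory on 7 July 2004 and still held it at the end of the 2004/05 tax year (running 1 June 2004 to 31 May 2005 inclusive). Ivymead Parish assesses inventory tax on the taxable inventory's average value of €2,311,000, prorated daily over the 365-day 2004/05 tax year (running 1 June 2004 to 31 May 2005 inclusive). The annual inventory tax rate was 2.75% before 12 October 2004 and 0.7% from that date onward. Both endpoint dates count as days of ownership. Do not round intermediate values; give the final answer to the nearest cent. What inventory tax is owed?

7 July – 11 October 2004: 97 days at 2.75% → €2,311,000 × 2.75% × 97/365 = €16,889.2945
12 October 2004 – 31 May 2005: 232 days at 0.7% → €2,311,000 × 0.7% × 232/365 = €10,282.3671
Total = €27,171.6616

€27,171.66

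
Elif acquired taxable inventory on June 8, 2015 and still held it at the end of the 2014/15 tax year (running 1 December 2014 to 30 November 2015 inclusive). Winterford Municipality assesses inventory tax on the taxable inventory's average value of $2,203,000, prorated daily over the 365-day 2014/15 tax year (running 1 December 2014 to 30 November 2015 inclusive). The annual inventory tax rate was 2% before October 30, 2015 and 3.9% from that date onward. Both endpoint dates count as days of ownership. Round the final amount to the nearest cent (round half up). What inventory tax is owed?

June 8 – October 29, 2015: 144 days at 2% → $2,203,000 × 2% × 144/365 = $17,382.5753
October 30 – November 30, 2015: 32 days at 3.9% → $2,203,000 × 3.9% × 32/365 = $7,532.4493
Total = $24,915.0247

$24,915.02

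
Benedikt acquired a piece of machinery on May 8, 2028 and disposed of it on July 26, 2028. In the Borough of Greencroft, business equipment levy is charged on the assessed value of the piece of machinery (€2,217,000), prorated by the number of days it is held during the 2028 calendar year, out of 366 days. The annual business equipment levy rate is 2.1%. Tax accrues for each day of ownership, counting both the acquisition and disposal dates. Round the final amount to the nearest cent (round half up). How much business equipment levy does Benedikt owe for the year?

Days held (May 8 – July 26, 2028): 80 out of 366
Tax = €2,217,000 × 2.1% × 80/366 = €10,176.3934

€10,176.39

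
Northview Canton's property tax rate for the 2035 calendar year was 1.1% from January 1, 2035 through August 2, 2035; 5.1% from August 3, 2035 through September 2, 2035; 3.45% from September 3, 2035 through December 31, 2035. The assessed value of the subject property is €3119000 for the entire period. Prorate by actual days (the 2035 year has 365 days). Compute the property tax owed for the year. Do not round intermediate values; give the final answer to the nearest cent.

January 1 – August 2, 2035: 214 days at 1.1% → €3119000 × 1.1% × 214/365 = €20115.4137
August 3 – September 2, 2035: 31 days at 5.1% → €3119000 × 5.1% × 31/365 = €13509.9699
September 3 – December 31, 2035: 120 days at 3.45% → €3119000 × 3.45% × 120/365 = €35377.1507
Total = €69002.5342

€69002.53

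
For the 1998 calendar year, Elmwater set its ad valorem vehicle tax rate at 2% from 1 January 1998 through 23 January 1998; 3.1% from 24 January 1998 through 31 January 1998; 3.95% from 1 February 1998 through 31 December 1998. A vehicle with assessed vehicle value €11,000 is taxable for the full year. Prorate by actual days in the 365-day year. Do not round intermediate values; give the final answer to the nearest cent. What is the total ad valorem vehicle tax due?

1 January – 23 January 1998: 23 days at 2% → €11,000 × 2% × 23/365 = €13.8630
24 January – 31 January 1998: 8 days at 3.1% → €11,000 × 3.1% × 8/365 = €7.4740
1 February – 31 December 1998: 334 days at 3.95% → €11,000 × 3.95% × 334/365 = €397.5973
Total = €418.9342

€418.93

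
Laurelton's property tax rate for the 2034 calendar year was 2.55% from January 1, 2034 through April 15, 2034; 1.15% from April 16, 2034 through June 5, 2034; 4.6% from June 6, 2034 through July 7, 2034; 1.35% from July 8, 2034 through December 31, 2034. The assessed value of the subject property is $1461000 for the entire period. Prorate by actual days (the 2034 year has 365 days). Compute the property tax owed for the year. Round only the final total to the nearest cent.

January 1 – April 15, 2034: 105 days at 2.55% → $1461000 × 2.55% × 105/365 = $10717.3356
April 16 – June 5, 2034: 51 days at 1.15% → $1461000 × 1.15% × 51/365 = $2347.6068
June 6 – July 7, 2034: 32 days at 4.6% → $1461000 × 4.6% × 32/365 = $5892.0329
July 8 – December 31, 2034: 177 days at 1.35% → $1461000 × 1.35% × 177/365 = $9564.5466
Total = $28521.5219

$28521.52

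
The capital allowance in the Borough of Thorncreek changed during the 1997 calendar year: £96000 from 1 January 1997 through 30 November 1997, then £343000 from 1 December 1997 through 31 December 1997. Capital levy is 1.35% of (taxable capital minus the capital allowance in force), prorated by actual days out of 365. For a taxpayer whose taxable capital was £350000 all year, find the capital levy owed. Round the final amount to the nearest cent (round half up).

£3145.80

1 January – 30 November 1997: 334 days, exemption £96000 → (£350000 − £96000) × 1.35% × 334/365 = £3137.7699
1 December – 31 December 1997: 31 days, exemption £343000 → (£350000 − £343000) × 1.35% × 31/365 = £8.0260
Total = £3145.7959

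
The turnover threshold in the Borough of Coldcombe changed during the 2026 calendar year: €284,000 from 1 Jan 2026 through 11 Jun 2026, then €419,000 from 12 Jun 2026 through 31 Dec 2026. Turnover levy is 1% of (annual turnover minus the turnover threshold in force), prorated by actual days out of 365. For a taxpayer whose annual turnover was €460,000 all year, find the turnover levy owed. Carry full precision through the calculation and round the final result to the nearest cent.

€1,009.18

1 Jan – 11 Jun 2026: 162 days, exemption €284,000 → (€460,000 − €284,000) × 1% × 162/365 = €781.1507
12 Jun – 31 Dec 2026: 203 days, exemption €419,000 → (€460,000 − €419,000) × 1% × 203/365 = €228.0274
Total = €1,009.1781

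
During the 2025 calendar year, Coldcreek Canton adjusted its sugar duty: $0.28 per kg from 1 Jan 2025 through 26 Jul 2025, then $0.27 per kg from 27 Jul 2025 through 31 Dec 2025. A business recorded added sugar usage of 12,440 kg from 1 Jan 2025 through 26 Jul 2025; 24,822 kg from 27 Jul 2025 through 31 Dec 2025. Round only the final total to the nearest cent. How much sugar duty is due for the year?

$10,185.14

1 Jan – 26 Jul 2025: 12,440 kg at $0.28/kg → $3,483.20
27 Jul – 31 Dec 2025: 24,822 kg at $0.27/kg → $6,701.94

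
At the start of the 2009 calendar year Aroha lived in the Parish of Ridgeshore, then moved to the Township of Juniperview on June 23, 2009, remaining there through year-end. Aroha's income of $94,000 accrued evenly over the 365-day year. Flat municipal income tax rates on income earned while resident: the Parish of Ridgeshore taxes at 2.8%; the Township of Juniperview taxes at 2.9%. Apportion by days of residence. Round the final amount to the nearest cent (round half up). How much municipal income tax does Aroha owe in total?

The Parish of Ridgeshore, January 1 – June 22, 2009: 173 days → $94,000 × 2.8% × 173/365 = $1,247.4959
The Township of Juniperview, June 23 – December 31, 2009: 192 days → $94,000 × 2.9% × 192/365 = $1,433.9507
Total = $2,681.4466

$2,681.45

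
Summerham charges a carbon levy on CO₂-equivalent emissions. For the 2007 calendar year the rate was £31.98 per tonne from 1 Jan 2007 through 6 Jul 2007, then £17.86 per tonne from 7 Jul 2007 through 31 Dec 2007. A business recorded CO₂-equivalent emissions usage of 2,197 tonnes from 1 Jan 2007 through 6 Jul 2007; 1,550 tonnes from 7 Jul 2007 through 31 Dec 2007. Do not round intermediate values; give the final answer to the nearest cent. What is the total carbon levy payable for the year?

£97,943.06

1 Jan – 6 Jul 2007: 2,197 tonnes at £31.98/tonne → £70,260.06
7 Jul – 31 Dec 2007: 1,550 tonnes at £17.86/tonne → £27,683.00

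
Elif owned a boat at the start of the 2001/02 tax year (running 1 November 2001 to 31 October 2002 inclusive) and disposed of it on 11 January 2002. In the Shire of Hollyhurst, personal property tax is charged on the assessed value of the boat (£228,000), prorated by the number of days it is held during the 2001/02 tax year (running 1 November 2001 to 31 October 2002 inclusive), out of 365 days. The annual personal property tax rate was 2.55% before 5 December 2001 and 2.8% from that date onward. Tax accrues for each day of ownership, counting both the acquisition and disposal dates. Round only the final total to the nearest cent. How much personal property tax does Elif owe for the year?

1 November – 4 December 2001: 34 days at 2.55% → £228,000 × 2.55% × 34/365 = £541.5781
5 December 2001 – 11 January 2002: 38 days at 2.8% → £228,000 × 2.8% × 38/365 = £664.6356
Total = £1,206.2137

£1,206.21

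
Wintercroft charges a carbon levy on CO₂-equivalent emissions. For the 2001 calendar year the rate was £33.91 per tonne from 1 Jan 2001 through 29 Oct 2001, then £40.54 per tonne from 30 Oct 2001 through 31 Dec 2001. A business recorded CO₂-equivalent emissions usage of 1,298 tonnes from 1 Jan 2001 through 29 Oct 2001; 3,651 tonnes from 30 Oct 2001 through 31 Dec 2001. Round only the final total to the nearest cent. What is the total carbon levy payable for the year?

£192,026.72

1 Jan – 29 Oct 2001: 1,298 tonnes at £33.91/tonne → £44,015.18
30 Oct – 31 Dec 2001: 3,651 tonnes at £40.54/tonne → £148,011.54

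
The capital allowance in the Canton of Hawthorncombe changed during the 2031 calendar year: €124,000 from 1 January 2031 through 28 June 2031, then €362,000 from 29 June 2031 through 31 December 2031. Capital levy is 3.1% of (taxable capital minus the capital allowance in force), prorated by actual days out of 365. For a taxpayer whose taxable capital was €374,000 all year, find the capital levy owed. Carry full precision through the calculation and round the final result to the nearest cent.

€3,990.25

1 January – 28 June 2031: 179 days, exemption €124,000 → (€374,000 − €124,000) × 3.1% × 179/365 = €3,800.6849
29 June – 31 December 2031: 186 days, exemption €362,000 → (€374,000 − €362,000) × 3.1% × 186/365 = €189.5671
Total = €3,990.2521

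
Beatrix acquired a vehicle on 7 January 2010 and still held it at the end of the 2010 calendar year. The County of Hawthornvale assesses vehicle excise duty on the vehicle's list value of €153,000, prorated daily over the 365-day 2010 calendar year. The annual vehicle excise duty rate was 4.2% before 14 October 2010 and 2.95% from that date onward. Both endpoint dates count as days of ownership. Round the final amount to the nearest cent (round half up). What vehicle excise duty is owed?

7 January – 13 October 2010: 280 days at 4.2% → €153,000 × 4.2% × 280/365 = €4,929.5342
14 October – 31 December 2010: 79 days at 2.95% → €153,000 × 2.95% × 79/365 = €976.8945
Total = €5,906.4288

€5,906.43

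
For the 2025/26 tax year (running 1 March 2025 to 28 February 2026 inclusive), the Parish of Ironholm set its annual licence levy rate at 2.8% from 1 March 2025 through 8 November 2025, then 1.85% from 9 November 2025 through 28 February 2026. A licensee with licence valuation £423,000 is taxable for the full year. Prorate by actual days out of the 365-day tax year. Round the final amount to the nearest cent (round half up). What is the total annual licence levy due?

£10,610.93

1 March – 8 November 2025: 253 days at 2.8% → £423,000 × 2.8% × 253/365 = £8,209.6767
9 November 2025 – 28 February 2026: 112 days at 1.85% → £423,000 × 1.85% × 112/365 = £2,401.2493
Total = £10,610.9260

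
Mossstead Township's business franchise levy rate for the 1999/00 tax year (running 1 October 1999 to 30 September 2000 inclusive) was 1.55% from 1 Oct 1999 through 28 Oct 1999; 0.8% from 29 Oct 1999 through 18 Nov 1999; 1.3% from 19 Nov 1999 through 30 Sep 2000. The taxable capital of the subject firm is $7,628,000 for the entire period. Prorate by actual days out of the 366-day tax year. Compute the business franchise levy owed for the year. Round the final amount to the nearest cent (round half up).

$98,434.55

1 Oct – 28 Oct 1999: 28 days at 1.55% → $7,628,000 × 1.55% × 28/366 = $9,045.2240
29 Oct – 18 Nov 1999: 21 days at 0.8% → $7,628,000 × 0.8% × 21/366 = $3,501.3770
19 Nov 1999 – 30 Sep 2000: 317 days at 1.3% → $7,628,000 × 1.3% × 317/366 = $85,887.9454
Total = $98,434.5464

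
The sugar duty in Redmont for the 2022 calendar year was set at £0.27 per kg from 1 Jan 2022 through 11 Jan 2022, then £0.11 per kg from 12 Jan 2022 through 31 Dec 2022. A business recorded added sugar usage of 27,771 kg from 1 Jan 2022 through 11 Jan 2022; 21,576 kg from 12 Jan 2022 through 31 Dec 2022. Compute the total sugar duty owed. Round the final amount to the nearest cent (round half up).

£9,871.53

1 Jan – 11 Jan 2022: 27,771 kg at £0.27/kg → £7,498.17
12 Jan – 31 Dec 2022: 21,576 kg at £0.11/kg → £2,373.36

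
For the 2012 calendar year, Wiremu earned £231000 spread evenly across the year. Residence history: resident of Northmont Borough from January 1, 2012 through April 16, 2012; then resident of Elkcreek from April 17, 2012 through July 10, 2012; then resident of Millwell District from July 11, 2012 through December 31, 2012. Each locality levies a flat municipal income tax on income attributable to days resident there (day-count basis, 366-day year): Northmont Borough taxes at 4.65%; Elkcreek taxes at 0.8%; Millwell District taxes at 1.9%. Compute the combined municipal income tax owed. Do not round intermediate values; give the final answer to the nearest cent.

£5656.03

Northmont Borough, January 1 – April 16, 2012: 107 days → £231000 × 4.65% × 107/366 = £3140.2746
Elkcreek, April 17 – July 10, 2012: 85 days → £231000 × 0.8% × 85/366 = £429.1803
Millwell District, July 11 – December 31, 2012: 174 days → £231000 × 1.9% × 174/366 = £2086.5738
Total = £5656.0287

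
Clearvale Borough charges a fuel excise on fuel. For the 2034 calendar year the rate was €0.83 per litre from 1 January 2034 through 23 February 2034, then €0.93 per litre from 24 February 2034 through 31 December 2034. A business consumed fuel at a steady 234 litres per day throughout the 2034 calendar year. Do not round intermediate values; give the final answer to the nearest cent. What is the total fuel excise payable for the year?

€78,167.70

1 January – 23 February 2034: 54 days × 234 litres/day = 12,636 litres at €0.83/litre → €10,487.88
24 February – 31 December 2034: 311 days × 234 litres/day = 72,774 litres at €0.93/litre → €67,679.82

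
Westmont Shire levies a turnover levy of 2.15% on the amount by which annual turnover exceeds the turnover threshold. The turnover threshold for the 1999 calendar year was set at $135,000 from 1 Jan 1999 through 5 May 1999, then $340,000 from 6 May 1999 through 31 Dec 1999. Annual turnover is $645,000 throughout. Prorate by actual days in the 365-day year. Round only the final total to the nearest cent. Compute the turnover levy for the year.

$8,066.92

1 Jan – 5 May 1999: 125 days, exemption $135,000 → ($645,000 − $135,000) × 2.15% × 125/365 = $3,755.1370
6 May – 31 Dec 1999: 240 days, exemption $340,000 → ($645,000 − $340,000) × 2.15% × 240/365 = $4,311.7808
Total = $8,066.9178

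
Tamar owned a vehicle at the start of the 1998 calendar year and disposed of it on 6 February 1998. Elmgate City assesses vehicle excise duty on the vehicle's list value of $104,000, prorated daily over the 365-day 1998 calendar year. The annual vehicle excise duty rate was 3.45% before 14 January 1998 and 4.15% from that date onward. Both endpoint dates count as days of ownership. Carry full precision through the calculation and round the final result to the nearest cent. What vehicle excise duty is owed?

1 January – 13 January 1998: 13 days at 3.45% → $104,000 × 3.45% × 13/365 = $127.7918
14 January – 6 February 1998: 24 days at 4.15% → $104,000 × 4.15% × 24/365 = $283.7918
Total = $411.5836

$411.58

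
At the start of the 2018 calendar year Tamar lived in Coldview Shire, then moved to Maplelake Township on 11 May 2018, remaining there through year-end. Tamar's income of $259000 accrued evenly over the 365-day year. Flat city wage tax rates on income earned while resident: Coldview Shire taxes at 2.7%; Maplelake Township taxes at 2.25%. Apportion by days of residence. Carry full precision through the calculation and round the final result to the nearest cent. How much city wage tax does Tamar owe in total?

Coldview Shire, 1 January – 10 May 2018: 130 days → $259000 × 2.7% × 130/365 = $2490.6575
Maplelake Township, 11 May – 31 December 2018: 235 days → $259000 × 2.25% × 235/365 = $3751.9521
Total = $6242.6096

$6242.61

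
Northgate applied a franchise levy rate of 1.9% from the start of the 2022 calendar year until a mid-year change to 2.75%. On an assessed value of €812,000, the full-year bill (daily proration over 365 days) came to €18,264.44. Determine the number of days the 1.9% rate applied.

Let d = days at the first rate; then 365 − d days at the second rate.
€812,000 × [1.9%·d + 2.75%·(365−d)] / 365 = €18,264.44
Solving gives d = 215, so the new rate took effect on August 4, 2022.

215 days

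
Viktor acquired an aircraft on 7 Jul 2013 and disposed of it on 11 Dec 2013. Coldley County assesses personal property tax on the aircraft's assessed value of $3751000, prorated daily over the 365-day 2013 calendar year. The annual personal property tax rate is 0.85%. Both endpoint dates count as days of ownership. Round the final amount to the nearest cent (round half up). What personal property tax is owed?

$13801.62

Days held (7 Jul – 11 Dec 2013): 158 out of 365
Tax = $3751000 × 0.85% × 158/365 = $13801.6247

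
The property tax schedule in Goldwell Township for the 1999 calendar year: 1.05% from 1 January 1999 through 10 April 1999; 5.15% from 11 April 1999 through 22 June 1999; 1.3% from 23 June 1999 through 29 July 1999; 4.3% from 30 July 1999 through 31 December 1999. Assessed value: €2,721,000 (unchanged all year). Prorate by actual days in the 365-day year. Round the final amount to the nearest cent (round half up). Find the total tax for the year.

1 January – 10 April 1999: 100 days at 1.05% → €2,721,000 × 1.05% × 100/365 = €7,827.5342
11 April – 22 June 1999: 73 days at 5.15% → €2,721,000 × 5.15% × 73/365 = €28,026.3000
23 June – 29 July 1999: 37 days at 1.3% → €2,721,000 × 1.3% × 37/365 = €3,585.7562
30 July – 31 December 1999: 155 days at 4.3% → €2,721,000 × 4.3% × 155/365 = €49,686.2055
Total = €89,125.7959

€89,125.80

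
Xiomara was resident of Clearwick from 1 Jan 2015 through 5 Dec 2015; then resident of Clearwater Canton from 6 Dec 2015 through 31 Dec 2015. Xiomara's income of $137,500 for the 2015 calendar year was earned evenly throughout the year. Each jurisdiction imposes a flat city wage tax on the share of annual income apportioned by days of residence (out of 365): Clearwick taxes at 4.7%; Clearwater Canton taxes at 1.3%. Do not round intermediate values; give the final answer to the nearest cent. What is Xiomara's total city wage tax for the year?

Clearwick, 1 Jan – 5 Dec 2015: 339 days → $137,500 × 4.7% × 339/365 = $6,002.1575
Clearwater Canton, 6 Dec – 31 Dec 2015: 26 days → $137,500 × 1.3% × 26/365 = $127.3288
Total = $6,129.4863

$6,129.49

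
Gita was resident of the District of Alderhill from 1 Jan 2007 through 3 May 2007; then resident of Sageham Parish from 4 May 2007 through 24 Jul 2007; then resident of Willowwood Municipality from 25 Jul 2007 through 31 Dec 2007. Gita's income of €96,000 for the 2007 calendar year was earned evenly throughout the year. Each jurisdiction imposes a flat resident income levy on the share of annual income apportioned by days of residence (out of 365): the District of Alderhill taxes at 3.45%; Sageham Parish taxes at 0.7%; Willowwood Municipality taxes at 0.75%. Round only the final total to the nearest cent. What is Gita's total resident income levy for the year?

€1,582.68

The District of Alderhill, 1 Jan – 3 May 2007: 123 days → €96,000 × 3.45% × 123/365 = €1,116.0986
Sageham Parish, 4 May – 24 Jul 2007: 82 days → €96,000 × 0.7% × 82/365 = €150.9699
Willowwood Municipality, 25 Jul – 31 Dec 2007: 160 days → €96,000 × 0.75% × 160/365 = €315.6164
Total = €1,582.6849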